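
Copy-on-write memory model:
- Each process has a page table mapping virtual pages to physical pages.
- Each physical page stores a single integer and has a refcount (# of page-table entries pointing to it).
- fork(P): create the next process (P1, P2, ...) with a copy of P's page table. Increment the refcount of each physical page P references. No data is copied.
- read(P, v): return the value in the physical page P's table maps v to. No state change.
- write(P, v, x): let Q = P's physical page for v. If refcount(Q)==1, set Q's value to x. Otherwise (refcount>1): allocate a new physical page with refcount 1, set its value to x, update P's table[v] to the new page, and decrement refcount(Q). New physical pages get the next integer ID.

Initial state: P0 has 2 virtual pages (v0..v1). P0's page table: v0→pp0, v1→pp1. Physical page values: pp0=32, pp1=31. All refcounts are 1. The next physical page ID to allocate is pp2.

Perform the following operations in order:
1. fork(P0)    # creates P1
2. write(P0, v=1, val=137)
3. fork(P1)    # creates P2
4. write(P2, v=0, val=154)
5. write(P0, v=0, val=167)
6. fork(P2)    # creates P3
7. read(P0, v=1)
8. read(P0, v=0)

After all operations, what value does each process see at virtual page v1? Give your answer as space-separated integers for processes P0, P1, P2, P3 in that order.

Op 1: fork(P0) -> P1. 2 ppages; refcounts: pp0:2 pp1:2
Op 2: write(P0, v1, 137). refcount(pp1)=2>1 -> COPY to pp2. 3 ppages; refcounts: pp0:2 pp1:1 pp2:1
Op 3: fork(P1) -> P2. 3 ppages; refcounts: pp0:3 pp1:2 pp2:1
Op 4: write(P2, v0, 154). refcount(pp0)=3>1 -> COPY to pp3. 4 ppages; refcounts: pp0:2 pp1:2 pp2:1 pp3:1
Op 5: write(P0, v0, 167). refcount(pp0)=2>1 -> COPY to pp4. 5 ppages; refcounts: pp0:1 pp1:2 pp2:1 pp3:1 pp4:1
Op 6: fork(P2) -> P3. 5 ppages; refcounts: pp0:1 pp1:3 pp2:1 pp3:2 pp4:1
Op 7: read(P0, v1) -> 137. No state change.
Op 8: read(P0, v0) -> 167. No state change.
P0: v1 -> pp2 = 137
P1: v1 -> pp1 = 31
P2: v1 -> pp1 = 31
P3: v1 -> pp1 = 31

Answer: 137 31 31 31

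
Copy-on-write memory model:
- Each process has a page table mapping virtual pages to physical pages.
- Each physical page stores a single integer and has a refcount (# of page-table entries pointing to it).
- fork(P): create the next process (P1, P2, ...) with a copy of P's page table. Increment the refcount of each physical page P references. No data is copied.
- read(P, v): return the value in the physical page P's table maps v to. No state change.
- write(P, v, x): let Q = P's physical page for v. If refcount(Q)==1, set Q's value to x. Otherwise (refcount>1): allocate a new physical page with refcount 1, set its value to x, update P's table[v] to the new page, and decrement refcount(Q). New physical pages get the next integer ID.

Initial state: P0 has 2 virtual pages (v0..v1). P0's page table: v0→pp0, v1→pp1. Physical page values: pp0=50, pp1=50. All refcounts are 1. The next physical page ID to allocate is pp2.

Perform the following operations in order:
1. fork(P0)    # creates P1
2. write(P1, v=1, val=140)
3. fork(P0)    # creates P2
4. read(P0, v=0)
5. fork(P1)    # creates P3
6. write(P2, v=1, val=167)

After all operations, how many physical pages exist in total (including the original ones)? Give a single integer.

Op 1: fork(P0) -> P1. 2 ppages; refcounts: pp0:2 pp1:2
Op 2: write(P1, v1, 140). refcount(pp1)=2>1 -> COPY to pp2. 3 ppages; refcounts: pp0:2 pp1:1 pp2:1
Op 3: fork(P0) -> P2. 3 ppages; refcounts: pp0:3 pp1:2 pp2:1
Op 4: read(P0, v0) -> 50. No state change.
Op 5: fork(P1) -> P3. 3 ppages; refcounts: pp0:4 pp1:2 pp2:2
Op 6: write(P2, v1, 167). refcount(pp1)=2>1 -> COPY to pp3. 4 ppages; refcounts: pp0:4 pp1:1 pp2:2 pp3:1

Answer: 4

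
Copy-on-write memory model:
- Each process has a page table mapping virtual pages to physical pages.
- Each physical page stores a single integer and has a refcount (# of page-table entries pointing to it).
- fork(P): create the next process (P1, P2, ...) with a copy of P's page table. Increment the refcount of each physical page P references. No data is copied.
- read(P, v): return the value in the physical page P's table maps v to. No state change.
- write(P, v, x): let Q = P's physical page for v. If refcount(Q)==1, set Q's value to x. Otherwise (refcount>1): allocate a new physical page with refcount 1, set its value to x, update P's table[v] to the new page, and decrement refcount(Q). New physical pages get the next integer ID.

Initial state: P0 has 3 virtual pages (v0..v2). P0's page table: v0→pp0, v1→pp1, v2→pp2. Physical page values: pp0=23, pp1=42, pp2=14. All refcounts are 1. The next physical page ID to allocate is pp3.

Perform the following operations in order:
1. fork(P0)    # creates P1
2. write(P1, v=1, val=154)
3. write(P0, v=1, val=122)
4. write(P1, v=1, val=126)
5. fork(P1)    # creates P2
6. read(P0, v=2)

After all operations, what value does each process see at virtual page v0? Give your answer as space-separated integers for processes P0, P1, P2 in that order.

Answer: 23 23 23

Derivation:
Op 1: fork(P0) -> P1. 3 ppages; refcounts: pp0:2 pp1:2 pp2:2
Op 2: write(P1, v1, 154). refcount(pp1)=2>1 -> COPY to pp3. 4 ppages; refcounts: pp0:2 pp1:1 pp2:2 pp3:1
Op 3: write(P0, v1, 122). refcount(pp1)=1 -> write in place. 4 ppages; refcounts: pp0:2 pp1:1 pp2:2 pp3:1
Op 4: write(P1, v1, 126). refcount(pp3)=1 -> write in place. 4 ppages; refcounts: pp0:2 pp1:1 pp2:2 pp3:1
Op 5: fork(P1) -> P2. 4 ppages; refcounts: pp0:3 pp1:1 pp2:3 pp3:2
Op 6: read(P0, v2) -> 14. No state change.
P0: v0 -> pp0 = 23
P1: v0 -> pp0 = 23
P2: v0 -> pp0 = 23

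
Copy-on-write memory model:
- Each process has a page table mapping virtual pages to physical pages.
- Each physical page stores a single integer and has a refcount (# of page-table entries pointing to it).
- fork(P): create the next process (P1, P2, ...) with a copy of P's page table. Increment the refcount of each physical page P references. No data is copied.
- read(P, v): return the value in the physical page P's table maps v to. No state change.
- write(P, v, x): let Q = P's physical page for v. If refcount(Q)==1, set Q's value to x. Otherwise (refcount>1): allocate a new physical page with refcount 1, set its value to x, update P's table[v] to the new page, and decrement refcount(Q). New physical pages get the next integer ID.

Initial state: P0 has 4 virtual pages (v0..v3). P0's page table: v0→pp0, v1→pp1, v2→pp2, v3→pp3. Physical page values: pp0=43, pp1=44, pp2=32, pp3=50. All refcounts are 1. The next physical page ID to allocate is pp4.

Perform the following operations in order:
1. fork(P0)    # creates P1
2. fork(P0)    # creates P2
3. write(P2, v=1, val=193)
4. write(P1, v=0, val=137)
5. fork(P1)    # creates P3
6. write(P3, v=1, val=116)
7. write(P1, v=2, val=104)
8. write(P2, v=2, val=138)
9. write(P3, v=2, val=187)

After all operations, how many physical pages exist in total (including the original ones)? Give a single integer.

Answer: 10

Derivation:
Op 1: fork(P0) -> P1. 4 ppages; refcounts: pp0:2 pp1:2 pp2:2 pp3:2
Op 2: fork(P0) -> P2. 4 ppages; refcounts: pp0:3 pp1:3 pp2:3 pp3:3
Op 3: write(P2, v1, 193). refcount(pp1)=3>1 -> COPY to pp4. 5 ppages; refcounts: pp0:3 pp1:2 pp2:3 pp3:3 pp4:1
Op 4: write(P1, v0, 137). refcount(pp0)=3>1 -> COPY to pp5. 6 ppages; refcounts: pp0:2 pp1:2 pp2:3 pp3:3 pp4:1 pp5:1
Op 5: fork(P1) -> P3. 6 ppages; refcounts: pp0:2 pp1:3 pp2:4 pp3:4 pp4:1 pp5:2
Op 6: write(P3, v1, 116). refcount(pp1)=3>1 -> COPY to pp6. 7 ppages; refcounts: pp0:2 pp1:2 pp2:4 pp3:4 pp4:1 pp5:2 pp6:1
Op 7: write(P1, v2, 104). refcount(pp2)=4>1 -> COPY to pp7. 8 ppages; refcounts: pp0:2 pp1:2 pp2:3 pp3:4 pp4:1 pp5:2 pp6:1 pp7:1
Op 8: write(P2, v2, 138). refcount(pp2)=3>1 -> COPY to pp8. 9 ppages; refcounts: pp0:2 pp1:2 pp2:2 pp3:4 pp4:1 pp5:2 pp6:1 pp7:1 pp8:1
Op 9: write(P3, v2, 187). refcount(pp2)=2>1 -> COPY to pp9. 10 ppages; refcounts: pp0:2 pp1:2 pp2:1 pp3:4 pp4:1 pp5:2 pp6:1 pp7:1 pp8:1 pp9:1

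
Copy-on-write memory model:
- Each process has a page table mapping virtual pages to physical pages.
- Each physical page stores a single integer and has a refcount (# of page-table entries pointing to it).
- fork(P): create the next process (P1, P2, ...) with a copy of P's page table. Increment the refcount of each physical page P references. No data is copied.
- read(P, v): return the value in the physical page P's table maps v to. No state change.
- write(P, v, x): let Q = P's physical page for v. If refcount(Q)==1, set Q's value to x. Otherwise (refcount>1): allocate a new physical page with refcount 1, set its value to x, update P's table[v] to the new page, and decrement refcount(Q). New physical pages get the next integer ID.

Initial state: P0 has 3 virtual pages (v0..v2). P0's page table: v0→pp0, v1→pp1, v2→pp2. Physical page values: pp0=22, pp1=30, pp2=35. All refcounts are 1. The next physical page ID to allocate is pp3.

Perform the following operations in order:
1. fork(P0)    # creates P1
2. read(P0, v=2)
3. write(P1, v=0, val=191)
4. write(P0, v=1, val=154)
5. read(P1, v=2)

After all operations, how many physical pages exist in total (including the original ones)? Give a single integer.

Op 1: fork(P0) -> P1. 3 ppages; refcounts: pp0:2 pp1:2 pp2:2
Op 2: read(P0, v2) -> 35. No state change.
Op 3: write(P1, v0, 191). refcount(pp0)=2>1 -> COPY to pp3. 4 ppages; refcounts: pp0:1 pp1:2 pp2:2 pp3:1
Op 4: write(P0, v1, 154). refcount(pp1)=2>1 -> COPY to pp4. 5 ppages; refcounts: pp0:1 pp1:1 pp2:2 pp3:1 pp4:1
Op 5: read(P1, v2) -> 35. No state change.

Answer: 5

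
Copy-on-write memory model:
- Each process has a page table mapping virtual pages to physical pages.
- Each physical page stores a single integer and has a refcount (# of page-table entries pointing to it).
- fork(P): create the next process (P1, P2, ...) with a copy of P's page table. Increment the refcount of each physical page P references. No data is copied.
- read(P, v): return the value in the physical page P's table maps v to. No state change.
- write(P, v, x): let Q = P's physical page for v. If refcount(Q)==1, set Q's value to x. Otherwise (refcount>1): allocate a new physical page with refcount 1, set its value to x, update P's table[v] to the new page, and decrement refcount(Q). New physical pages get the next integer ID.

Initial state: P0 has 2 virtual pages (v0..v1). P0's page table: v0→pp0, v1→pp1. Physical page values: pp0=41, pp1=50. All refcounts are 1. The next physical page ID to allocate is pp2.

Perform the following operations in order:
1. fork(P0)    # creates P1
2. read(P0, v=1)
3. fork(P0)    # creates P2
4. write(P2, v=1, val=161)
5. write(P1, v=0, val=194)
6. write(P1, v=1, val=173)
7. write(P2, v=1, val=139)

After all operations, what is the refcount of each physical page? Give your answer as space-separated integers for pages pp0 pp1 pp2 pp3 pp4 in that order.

Op 1: fork(P0) -> P1. 2 ppages; refcounts: pp0:2 pp1:2
Op 2: read(P0, v1) -> 50. No state change.
Op 3: fork(P0) -> P2. 2 ppages; refcounts: pp0:3 pp1:3
Op 4: write(P2, v1, 161). refcount(pp1)=3>1 -> COPY to pp2. 3 ppages; refcounts: pp0:3 pp1:2 pp2:1
Op 5: write(P1, v0, 194). refcount(pp0)=3>1 -> COPY to pp3. 4 ppages; refcounts: pp0:2 pp1:2 pp2:1 pp3:1
Op 6: write(P1, v1, 173). refcount(pp1)=2>1 -> COPY to pp4. 5 ppages; refcounts: pp0:2 pp1:1 pp2:1 pp3:1 pp4:1
Op 7: write(P2, v1, 139). refcount(pp2)=1 -> write in place. 5 ppages; refcounts: pp0:2 pp1:1 pp2:1 pp3:1 pp4:1

Answer: 2 1 1 1 1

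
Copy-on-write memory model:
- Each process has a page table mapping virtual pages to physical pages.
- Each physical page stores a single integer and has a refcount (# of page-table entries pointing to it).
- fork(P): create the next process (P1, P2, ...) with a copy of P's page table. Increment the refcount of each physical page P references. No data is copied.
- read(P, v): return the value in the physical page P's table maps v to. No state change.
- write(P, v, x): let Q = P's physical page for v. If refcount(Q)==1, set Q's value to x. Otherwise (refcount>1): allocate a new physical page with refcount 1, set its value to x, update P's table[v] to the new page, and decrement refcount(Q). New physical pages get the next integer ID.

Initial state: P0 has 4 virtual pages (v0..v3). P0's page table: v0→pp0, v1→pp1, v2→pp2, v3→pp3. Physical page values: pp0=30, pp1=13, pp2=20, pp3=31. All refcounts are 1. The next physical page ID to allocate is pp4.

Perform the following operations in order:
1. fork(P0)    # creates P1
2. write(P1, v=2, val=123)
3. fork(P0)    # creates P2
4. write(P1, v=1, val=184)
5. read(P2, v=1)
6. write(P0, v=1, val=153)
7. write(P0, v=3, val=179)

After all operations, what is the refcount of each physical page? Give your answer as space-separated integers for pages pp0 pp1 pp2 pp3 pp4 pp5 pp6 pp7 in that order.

Op 1: fork(P0) -> P1. 4 ppages; refcounts: pp0:2 pp1:2 pp2:2 pp3:2
Op 2: write(P1, v2, 123). refcount(pp2)=2>1 -> COPY to pp4. 5 ppages; refcounts: pp0:2 pp1:2 pp2:1 pp3:2 pp4:1
Op 3: fork(P0) -> P2. 5 ppages; refcounts: pp0:3 pp1:3 pp2:2 pp3:3 pp4:1
Op 4: write(P1, v1, 184). refcount(pp1)=3>1 -> COPY to pp5. 6 ppages; refcounts: pp0:3 pp1:2 pp2:2 pp3:3 pp4:1 pp5:1
Op 5: read(P2, v1) -> 13. No state change.
Op 6: write(P0, v1, 153). refcount(pp1)=2>1 -> COPY to pp6. 7 ppages; refcounts: pp0:3 pp1:1 pp2:2 pp3:3 pp4:1 pp5:1 pp6:1
Op 7: write(P0, v3, 179). refcount(pp3)=3>1 -> COPY to pp7. 8 ppages; refcounts: pp0:3 pp1:1 pp2:2 pp3:2 pp4:1 pp5:1 pp6:1 pp7:1

Answer: 3 1 2 2 1 1 1 1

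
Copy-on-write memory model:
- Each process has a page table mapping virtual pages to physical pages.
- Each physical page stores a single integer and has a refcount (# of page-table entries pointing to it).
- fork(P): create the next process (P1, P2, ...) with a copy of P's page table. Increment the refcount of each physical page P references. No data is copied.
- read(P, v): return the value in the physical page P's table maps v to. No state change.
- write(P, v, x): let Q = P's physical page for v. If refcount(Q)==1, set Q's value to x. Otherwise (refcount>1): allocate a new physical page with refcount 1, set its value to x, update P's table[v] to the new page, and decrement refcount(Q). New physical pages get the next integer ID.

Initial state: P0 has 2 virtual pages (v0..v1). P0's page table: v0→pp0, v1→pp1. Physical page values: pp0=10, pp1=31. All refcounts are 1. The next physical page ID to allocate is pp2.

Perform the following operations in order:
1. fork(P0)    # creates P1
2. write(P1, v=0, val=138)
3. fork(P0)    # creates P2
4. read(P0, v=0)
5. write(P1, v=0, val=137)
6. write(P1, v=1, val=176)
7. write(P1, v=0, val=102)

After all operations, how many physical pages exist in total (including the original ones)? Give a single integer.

Answer: 4

Derivation:
Op 1: fork(P0) -> P1. 2 ppages; refcounts: pp0:2 pp1:2
Op 2: write(P1, v0, 138). refcount(pp0)=2>1 -> COPY to pp2. 3 ppages; refcounts: pp0:1 pp1:2 pp2:1
Op 3: fork(P0) -> P2. 3 ppages; refcounts: pp0:2 pp1:3 pp2:1
Op 4: read(P0, v0) -> 10. No state change.
Op 5: write(P1, v0, 137). refcount(pp2)=1 -> write in place. 3 ppages; refcounts: pp0:2 pp1:3 pp2:1
Op 6: write(P1, v1, 176). refcount(pp1)=3>1 -> COPY to pp3. 4 ppages; refcounts: pp0:2 pp1:2 pp2:1 pp3:1
Op 7: write(P1, v0, 102). refcount(pp2)=1 -> write in place. 4 ppages; refcounts: pp0:2 pp1:2 pp2:1 pp3:1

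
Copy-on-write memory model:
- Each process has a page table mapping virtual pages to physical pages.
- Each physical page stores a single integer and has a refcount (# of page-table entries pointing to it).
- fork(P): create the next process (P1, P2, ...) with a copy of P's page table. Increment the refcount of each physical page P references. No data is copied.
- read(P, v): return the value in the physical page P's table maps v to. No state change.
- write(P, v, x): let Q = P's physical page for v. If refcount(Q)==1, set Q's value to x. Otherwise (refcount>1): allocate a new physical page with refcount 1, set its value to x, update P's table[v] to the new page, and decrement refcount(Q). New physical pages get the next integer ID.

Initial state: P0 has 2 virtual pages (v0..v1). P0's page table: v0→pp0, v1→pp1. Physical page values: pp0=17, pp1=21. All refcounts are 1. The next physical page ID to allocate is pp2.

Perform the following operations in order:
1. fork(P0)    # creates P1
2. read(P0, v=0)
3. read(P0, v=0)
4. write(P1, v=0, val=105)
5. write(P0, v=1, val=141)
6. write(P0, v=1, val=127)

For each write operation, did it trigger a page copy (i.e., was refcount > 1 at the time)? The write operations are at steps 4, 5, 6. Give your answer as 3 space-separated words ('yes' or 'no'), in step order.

Op 1: fork(P0) -> P1. 2 ppages; refcounts: pp0:2 pp1:2
Op 2: read(P0, v0) -> 17. No state change.
Op 3: read(P0, v0) -> 17. No state change.
Op 4: write(P1, v0, 105). refcount(pp0)=2>1 -> COPY to pp2. 3 ppages; refcounts: pp0:1 pp1:2 pp2:1
Op 5: write(P0, v1, 141). refcount(pp1)=2>1 -> COPY to pp3. 4 ppages; refcounts: pp0:1 pp1:1 pp2:1 pp3:1
Op 6: write(P0, v1, 127). refcount(pp3)=1 -> write in place. 4 ppages; refcounts: pp0:1 pp1:1 pp2:1 pp3:1

yes yes no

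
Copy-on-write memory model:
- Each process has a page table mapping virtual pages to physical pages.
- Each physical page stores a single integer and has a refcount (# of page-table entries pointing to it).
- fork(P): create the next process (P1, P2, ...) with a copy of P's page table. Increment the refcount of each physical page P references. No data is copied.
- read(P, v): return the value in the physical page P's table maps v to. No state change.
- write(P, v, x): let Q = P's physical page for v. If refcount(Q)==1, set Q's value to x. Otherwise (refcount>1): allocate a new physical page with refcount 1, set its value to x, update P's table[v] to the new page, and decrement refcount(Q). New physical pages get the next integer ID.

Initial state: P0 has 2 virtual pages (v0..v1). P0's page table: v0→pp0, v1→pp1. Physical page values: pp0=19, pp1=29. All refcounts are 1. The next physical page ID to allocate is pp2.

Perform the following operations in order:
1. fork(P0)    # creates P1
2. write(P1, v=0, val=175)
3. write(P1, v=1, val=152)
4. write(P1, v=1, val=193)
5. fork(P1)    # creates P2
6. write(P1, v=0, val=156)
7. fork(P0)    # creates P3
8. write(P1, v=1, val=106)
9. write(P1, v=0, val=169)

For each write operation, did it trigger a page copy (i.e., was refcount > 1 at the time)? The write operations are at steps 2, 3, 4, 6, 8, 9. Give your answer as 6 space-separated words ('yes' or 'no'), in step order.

Op 1: fork(P0) -> P1. 2 ppages; refcounts: pp0:2 pp1:2
Op 2: write(P1, v0, 175). refcount(pp0)=2>1 -> COPY to pp2. 3 ppages; refcounts: pp0:1 pp1:2 pp2:1
Op 3: write(P1, v1, 152). refcount(pp1)=2>1 -> COPY to pp3. 4 ppages; refcounts: pp0:1 pp1:1 pp2:1 pp3:1
Op 4: write(P1, v1, 193). refcount(pp3)=1 -> write in place. 4 ppages; refcounts: pp0:1 pp1:1 pp2:1 pp3:1
Op 5: fork(P1) -> P2. 4 ppages; refcounts: pp0:1 pp1:1 pp2:2 pp3:2
Op 6: write(P1, v0, 156). refcount(pp2)=2>1 -> COPY to pp4. 5 ppages; refcounts: pp0:1 pp1:1 pp2:1 pp3:2 pp4:1
Op 7: fork(P0) -> P3. 5 ppages; refcounts: pp0:2 pp1:2 pp2:1 pp3:2 pp4:1
Op 8: write(P1, v1, 106). refcount(pp3)=2>1 -> COPY to pp5. 6 ppages; refcounts: pp0:2 pp1:2 pp2:1 pp3:1 pp4:1 pp5:1
Op 9: write(P1, v0, 169). refcount(pp4)=1 -> write in place. 6 ppages; refcounts: pp0:2 pp1:2 pp2:1 pp3:1 pp4:1 pp5:1

yes yes no yes yes no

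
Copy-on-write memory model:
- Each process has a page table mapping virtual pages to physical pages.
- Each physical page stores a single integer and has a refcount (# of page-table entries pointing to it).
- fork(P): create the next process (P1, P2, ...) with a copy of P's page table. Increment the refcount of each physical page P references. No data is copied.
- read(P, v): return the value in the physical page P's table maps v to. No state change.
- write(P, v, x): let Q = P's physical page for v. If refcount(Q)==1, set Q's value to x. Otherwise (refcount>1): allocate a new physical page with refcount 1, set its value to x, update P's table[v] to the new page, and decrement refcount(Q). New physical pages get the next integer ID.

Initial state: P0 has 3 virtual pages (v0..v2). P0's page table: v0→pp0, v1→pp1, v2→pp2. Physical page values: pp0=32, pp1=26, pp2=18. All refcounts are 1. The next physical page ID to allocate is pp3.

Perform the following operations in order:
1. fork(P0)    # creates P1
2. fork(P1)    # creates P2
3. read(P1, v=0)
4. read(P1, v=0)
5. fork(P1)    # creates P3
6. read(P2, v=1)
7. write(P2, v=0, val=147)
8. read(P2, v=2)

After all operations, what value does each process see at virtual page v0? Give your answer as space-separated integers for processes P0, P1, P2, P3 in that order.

Answer: 32 32 147 32

Derivation:
Op 1: fork(P0) -> P1. 3 ppages; refcounts: pp0:2 pp1:2 pp2:2
Op 2: fork(P1) -> P2. 3 ppages; refcounts: pp0:3 pp1:3 pp2:3
Op 3: read(P1, v0) -> 32. No state change.
Op 4: read(P1, v0) -> 32. No state change.
Op 5: fork(P1) -> P3. 3 ppages; refcounts: pp0:4 pp1:4 pp2:4
Op 6: read(P2, v1) -> 26. No state change.
Op 7: write(P2, v0, 147). refcount(pp0)=4>1 -> COPY to pp3. 4 ppages; refcounts: pp0:3 pp1:4 pp2:4 pp3:1
Op 8: read(P2, v2) -> 18. No state change.
P0: v0 -> pp0 = 32
P1: v0 -> pp0 = 32
P2: v0 -> pp3 = 147
P3: v0 -> pp0 = 32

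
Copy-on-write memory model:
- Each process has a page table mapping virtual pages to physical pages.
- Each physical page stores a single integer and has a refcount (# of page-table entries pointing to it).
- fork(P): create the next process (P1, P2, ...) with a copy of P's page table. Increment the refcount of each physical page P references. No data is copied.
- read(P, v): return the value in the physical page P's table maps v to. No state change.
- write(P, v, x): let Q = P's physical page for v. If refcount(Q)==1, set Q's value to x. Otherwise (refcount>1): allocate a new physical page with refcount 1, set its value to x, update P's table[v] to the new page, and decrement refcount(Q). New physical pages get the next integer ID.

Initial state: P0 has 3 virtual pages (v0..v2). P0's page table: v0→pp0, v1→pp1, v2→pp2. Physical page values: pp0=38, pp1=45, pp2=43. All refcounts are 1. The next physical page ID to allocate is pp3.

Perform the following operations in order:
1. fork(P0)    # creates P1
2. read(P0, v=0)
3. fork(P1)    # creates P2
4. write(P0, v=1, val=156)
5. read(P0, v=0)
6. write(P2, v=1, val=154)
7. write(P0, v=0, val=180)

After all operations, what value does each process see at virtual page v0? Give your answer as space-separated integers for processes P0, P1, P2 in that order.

Answer: 180 38 38

Derivation:
Op 1: fork(P0) -> P1. 3 ppages; refcounts: pp0:2 pp1:2 pp2:2
Op 2: read(P0, v0) -> 38. No state change.
Op 3: fork(P1) -> P2. 3 ppages; refcounts: pp0:3 pp1:3 pp2:3
Op 4: write(P0, v1, 156). refcount(pp1)=3>1 -> COPY to pp3. 4 ppages; refcounts: pp0:3 pp1:2 pp2:3 pp3:1
Op 5: read(P0, v0) -> 38. No state change.
Op 6: write(P2, v1, 154). refcount(pp1)=2>1 -> COPY to pp4. 5 ppages; refcounts: pp0:3 pp1:1 pp2:3 pp3:1 pp4:1
Op 7: write(P0, v0, 180). refcount(pp0)=3>1 -> COPY to pp5. 6 ppages; refcounts: pp0:2 pp1:1 pp2:3 pp3:1 pp4:1 pp5:1
P0: v0 -> pp5 = 180
P1: v0 -> pp0 = 38
P2: v0 -> pp0 = 38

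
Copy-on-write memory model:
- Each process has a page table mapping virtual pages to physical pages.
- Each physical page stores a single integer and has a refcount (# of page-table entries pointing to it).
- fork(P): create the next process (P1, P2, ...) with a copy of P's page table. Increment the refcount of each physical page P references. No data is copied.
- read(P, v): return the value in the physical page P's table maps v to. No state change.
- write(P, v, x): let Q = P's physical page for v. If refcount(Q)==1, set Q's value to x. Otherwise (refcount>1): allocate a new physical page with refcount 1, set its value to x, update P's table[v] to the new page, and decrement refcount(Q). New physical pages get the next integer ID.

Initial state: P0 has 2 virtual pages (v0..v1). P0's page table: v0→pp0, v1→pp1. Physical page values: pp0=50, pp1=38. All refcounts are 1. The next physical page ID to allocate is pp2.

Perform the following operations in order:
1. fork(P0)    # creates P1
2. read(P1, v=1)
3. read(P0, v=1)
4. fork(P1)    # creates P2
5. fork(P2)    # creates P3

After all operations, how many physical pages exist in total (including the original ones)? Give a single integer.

Answer: 2

Derivation:
Op 1: fork(P0) -> P1. 2 ppages; refcounts: pp0:2 pp1:2
Op 2: read(P1, v1) -> 38. No state change.
Op 3: read(P0, v1) -> 38. No state change.
Op 4: fork(P1) -> P2. 2 ppages; refcounts: pp0:3 pp1:3
Op 5: fork(P2) -> P3. 2 ppages; refcounts: pp0:4 pp1:4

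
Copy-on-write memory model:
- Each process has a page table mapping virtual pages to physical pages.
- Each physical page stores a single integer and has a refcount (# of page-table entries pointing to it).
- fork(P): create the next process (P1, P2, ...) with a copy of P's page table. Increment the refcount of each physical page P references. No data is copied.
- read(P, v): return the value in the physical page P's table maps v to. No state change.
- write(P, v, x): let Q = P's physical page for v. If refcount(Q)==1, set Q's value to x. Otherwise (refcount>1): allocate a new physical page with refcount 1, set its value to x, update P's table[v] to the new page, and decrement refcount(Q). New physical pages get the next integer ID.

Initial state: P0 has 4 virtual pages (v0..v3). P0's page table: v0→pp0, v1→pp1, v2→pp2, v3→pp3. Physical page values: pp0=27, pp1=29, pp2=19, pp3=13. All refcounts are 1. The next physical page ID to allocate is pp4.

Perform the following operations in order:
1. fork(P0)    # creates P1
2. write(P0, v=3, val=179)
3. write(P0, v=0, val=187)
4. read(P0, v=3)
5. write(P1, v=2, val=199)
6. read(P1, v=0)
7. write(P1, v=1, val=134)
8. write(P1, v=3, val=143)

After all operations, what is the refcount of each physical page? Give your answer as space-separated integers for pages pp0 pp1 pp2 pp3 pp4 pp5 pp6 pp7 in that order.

Op 1: fork(P0) -> P1. 4 ppages; refcounts: pp0:2 pp1:2 pp2:2 pp3:2
Op 2: write(P0, v3, 179). refcount(pp3)=2>1 -> COPY to pp4. 5 ppages; refcounts: pp0:2 pp1:2 pp2:2 pp3:1 pp4:1
Op 3: write(P0, v0, 187). refcount(pp0)=2>1 -> COPY to pp5. 6 ppages; refcounts: pp0:1 pp1:2 pp2:2 pp3:1 pp4:1 pp5:1
Op 4: read(P0, v3) -> 179. No state change.
Op 5: write(P1, v2, 199). refcount(pp2)=2>1 -> COPY to pp6. 7 ppages; refcounts: pp0:1 pp1:2 pp2:1 pp3:1 pp4:1 pp5:1 pp6:1
Op 6: read(P1, v0) -> 27. No state change.
Op 7: write(P1, v1, 134). refcount(pp1)=2>1 -> COPY to pp7. 8 ppages; refcounts: pp0:1 pp1:1 pp2:1 pp3:1 pp4:1 pp5:1 pp6:1 pp7:1
Op 8: write(P1, v3, 143). refcount(pp3)=1 -> write in place. 8 ppages; refcounts: pp0:1 pp1:1 pp2:1 pp3:1 pp4:1 pp5:1 pp6:1 pp7:1

Answer: 1 1 1 1 1 1 1 1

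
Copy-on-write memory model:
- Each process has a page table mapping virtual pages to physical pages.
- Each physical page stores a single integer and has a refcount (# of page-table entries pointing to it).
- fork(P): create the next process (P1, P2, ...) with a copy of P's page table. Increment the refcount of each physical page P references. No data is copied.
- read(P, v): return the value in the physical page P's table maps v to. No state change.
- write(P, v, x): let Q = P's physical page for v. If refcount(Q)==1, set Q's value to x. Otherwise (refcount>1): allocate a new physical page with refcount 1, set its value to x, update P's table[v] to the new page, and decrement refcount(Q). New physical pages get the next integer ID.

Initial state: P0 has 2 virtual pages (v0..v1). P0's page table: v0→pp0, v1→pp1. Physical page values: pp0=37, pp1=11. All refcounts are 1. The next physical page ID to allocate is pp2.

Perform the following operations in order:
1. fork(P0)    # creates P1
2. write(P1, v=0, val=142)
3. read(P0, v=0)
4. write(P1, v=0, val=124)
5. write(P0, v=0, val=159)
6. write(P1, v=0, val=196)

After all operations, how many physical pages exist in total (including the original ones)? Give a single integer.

Op 1: fork(P0) -> P1. 2 ppages; refcounts: pp0:2 pp1:2
Op 2: write(P1, v0, 142). refcount(pp0)=2>1 -> COPY to pp2. 3 ppages; refcounts: pp0:1 pp1:2 pp2:1
Op 3: read(P0, v0) -> 37. No state change.
Op 4: write(P1, v0, 124). refcount(pp2)=1 -> write in place. 3 ppages; refcounts: pp0:1 pp1:2 pp2:1
Op 5: write(P0, v0, 159). refcount(pp0)=1 -> write in place. 3 ppages; refcounts: pp0:1 pp1:2 pp2:1
Op 6: write(P1, v0, 196). refcount(pp2)=1 -> write in place. 3 ppages; refcounts: pp0:1 pp1:2 pp2:1

Answer: 3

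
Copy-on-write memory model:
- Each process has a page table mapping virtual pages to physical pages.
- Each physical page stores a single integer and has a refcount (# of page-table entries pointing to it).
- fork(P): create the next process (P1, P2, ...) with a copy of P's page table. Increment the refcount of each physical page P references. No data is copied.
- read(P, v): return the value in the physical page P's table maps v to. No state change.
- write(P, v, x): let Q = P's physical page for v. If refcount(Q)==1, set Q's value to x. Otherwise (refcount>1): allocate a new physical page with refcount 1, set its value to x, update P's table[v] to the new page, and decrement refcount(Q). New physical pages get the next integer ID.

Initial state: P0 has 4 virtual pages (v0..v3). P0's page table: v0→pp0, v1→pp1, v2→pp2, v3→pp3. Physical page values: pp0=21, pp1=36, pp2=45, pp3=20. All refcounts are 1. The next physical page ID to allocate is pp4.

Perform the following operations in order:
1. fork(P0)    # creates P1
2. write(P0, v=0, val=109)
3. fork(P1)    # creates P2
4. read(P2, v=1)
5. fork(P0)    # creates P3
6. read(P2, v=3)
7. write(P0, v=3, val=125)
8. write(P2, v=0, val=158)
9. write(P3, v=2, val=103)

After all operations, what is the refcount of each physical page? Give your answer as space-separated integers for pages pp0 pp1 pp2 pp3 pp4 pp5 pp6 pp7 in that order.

Op 1: fork(P0) -> P1. 4 ppages; refcounts: pp0:2 pp1:2 pp2:2 pp3:2
Op 2: write(P0, v0, 109). refcount(pp0)=2>1 -> COPY to pp4. 5 ppages; refcounts: pp0:1 pp1:2 pp2:2 pp3:2 pp4:1
Op 3: fork(P1) -> P2. 5 ppages; refcounts: pp0:2 pp1:3 pp2:3 pp3:3 pp4:1
Op 4: read(P2, v1) -> 36. No state change.
Op 5: fork(P0) -> P3. 5 ppages; refcounts: pp0:2 pp1:4 pp2:4 pp3:4 pp4:2
Op 6: read(P2, v3) -> 20. No state change.
Op 7: write(P0, v3, 125). refcount(pp3)=4>1 -> COPY to pp5. 6 ppages; refcounts: pp0:2 pp1:4 pp2:4 pp3:3 pp4:2 pp5:1
Op 8: write(P2, v0, 158). refcount(pp0)=2>1 -> COPY to pp6. 7 ppages; refcounts: pp0:1 pp1:4 pp2:4 pp3:3 pp4:2 pp5:1 pp6:1
Op 9: write(P3, v2, 103). refcount(pp2)=4>1 -> COPY to pp7. 8 ppages; refcounts: pp0:1 pp1:4 pp2:3 pp3:3 pp4:2 pp5:1 pp6:1 pp7:1

Answer: 1 4 3 3 2 1 1 1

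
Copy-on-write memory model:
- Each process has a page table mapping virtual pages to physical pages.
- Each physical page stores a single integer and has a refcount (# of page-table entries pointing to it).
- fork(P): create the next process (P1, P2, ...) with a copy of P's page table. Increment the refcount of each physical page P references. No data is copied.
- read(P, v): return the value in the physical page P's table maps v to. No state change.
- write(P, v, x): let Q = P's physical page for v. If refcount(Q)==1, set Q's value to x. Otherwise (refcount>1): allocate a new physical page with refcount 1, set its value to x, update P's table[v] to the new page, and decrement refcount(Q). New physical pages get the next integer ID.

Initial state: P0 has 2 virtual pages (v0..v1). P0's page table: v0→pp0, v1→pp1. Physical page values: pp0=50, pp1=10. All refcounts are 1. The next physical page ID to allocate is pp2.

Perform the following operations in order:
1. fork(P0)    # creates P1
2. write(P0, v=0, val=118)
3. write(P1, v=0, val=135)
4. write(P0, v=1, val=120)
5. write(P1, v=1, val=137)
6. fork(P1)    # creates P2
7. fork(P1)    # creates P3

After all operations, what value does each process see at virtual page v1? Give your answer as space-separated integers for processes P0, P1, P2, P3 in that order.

Answer: 120 137 137 137

Derivation:
Op 1: fork(P0) -> P1. 2 ppages; refcounts: pp0:2 pp1:2
Op 2: write(P0, v0, 118). refcount(pp0)=2>1 -> COPY to pp2. 3 ppages; refcounts: pp0:1 pp1:2 pp2:1
Op 3: write(P1, v0, 135). refcount(pp0)=1 -> write in place. 3 ppages; refcounts: pp0:1 pp1:2 pp2:1
Op 4: write(P0, v1, 120). refcount(pp1)=2>1 -> COPY to pp3. 4 ppages; refcounts: pp0:1 pp1:1 pp2:1 pp3:1
Op 5: write(P1, v1, 137). refcount(pp1)=1 -> write in place. 4 ppages; refcounts: pp0:1 pp1:1 pp2:1 pp3:1
Op 6: fork(P1) -> P2. 4 ppages; refcounts: pp0:2 pp1:2 pp2:1 pp3:1
Op 7: fork(P1) -> P3. 4 ppages; refcounts: pp0:3 pp1:3 pp2:1 pp3:1
P0: v1 -> pp3 = 120
P1: v1 -> pp1 = 137
P2: v1 -> pp1 = 137
P3: v1 -> pp1 = 137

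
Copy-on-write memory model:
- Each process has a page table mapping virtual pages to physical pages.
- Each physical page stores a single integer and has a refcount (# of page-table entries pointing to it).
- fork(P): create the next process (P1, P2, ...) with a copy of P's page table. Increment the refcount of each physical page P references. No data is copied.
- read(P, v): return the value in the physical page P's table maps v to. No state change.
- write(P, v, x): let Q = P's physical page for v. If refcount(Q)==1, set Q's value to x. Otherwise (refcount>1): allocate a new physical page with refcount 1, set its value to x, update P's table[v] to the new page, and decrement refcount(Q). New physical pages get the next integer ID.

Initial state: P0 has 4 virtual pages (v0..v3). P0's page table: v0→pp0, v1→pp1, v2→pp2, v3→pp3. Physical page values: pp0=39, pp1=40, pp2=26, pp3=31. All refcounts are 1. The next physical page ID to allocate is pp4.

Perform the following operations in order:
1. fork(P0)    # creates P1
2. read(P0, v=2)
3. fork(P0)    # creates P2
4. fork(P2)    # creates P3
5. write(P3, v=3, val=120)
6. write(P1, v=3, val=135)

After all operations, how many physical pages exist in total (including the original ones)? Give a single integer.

Answer: 6

Derivation:
Op 1: fork(P0) -> P1. 4 ppages; refcounts: pp0:2 pp1:2 pp2:2 pp3:2
Op 2: read(P0, v2) -> 26. No state change.
Op 3: fork(P0) -> P2. 4 ppages; refcounts: pp0:3 pp1:3 pp2:3 pp3:3
Op 4: fork(P2) -> P3. 4 ppages; refcounts: pp0:4 pp1:4 pp2:4 pp3:4
Op 5: write(P3, v3, 120). refcount(pp3)=4>1 -> COPY to pp4. 5 ppages; refcounts: pp0:4 pp1:4 pp2:4 pp3:3 pp4:1
Op 6: write(P1, v3, 135). refcount(pp3)=3>1 -> COPY to pp5. 6 ppages; refcounts: pp0:4 pp1:4 pp2:4 pp3:2 pp4:1 pp5:1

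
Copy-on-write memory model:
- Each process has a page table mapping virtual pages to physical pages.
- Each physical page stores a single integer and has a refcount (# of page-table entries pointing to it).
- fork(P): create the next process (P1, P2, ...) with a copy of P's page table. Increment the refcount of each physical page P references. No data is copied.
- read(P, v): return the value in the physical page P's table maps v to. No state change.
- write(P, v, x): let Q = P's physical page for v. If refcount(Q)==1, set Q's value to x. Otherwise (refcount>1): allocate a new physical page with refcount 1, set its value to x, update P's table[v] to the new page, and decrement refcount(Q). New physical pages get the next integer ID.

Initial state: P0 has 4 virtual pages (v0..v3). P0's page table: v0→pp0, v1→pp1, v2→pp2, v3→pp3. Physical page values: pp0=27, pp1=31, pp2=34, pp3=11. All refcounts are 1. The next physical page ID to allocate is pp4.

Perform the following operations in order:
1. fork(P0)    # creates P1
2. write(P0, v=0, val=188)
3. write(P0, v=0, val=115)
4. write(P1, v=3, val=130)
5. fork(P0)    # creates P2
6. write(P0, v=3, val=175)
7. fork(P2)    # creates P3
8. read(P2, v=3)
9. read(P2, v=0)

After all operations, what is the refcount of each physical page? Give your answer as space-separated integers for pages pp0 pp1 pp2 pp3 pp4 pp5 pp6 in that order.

Op 1: fork(P0) -> P1. 4 ppages; refcounts: pp0:2 pp1:2 pp2:2 pp3:2
Op 2: write(P0, v0, 188). refcount(pp0)=2>1 -> COPY to pp4. 5 ppages; refcounts: pp0:1 pp1:2 pp2:2 pp3:2 pp4:1
Op 3: write(P0, v0, 115). refcount(pp4)=1 -> write in place. 5 ppages; refcounts: pp0:1 pp1:2 pp2:2 pp3:2 pp4:1
Op 4: write(P1, v3, 130). refcount(pp3)=2>1 -> COPY to pp5. 6 ppages; refcounts: pp0:1 pp1:2 pp2:2 pp3:1 pp4:1 pp5:1
Op 5: fork(P0) -> P2. 6 ppages; refcounts: pp0:1 pp1:3 pp2:3 pp3:2 pp4:2 pp5:1
Op 6: write(P0, v3, 175). refcount(pp3)=2>1 -> COPY to pp6. 7 ppages; refcounts: pp0:1 pp1:3 pp2:3 pp3:1 pp4:2 pp5:1 pp6:1
Op 7: fork(P2) -> P3. 7 ppages; refcounts: pp0:1 pp1:4 pp2:4 pp3:2 pp4:3 pp5:1 pp6:1
Op 8: read(P2, v3) -> 11. No state change.
Op 9: read(P2, v0) -> 115. No state change.

Answer: 1 4 4 2 3 1 1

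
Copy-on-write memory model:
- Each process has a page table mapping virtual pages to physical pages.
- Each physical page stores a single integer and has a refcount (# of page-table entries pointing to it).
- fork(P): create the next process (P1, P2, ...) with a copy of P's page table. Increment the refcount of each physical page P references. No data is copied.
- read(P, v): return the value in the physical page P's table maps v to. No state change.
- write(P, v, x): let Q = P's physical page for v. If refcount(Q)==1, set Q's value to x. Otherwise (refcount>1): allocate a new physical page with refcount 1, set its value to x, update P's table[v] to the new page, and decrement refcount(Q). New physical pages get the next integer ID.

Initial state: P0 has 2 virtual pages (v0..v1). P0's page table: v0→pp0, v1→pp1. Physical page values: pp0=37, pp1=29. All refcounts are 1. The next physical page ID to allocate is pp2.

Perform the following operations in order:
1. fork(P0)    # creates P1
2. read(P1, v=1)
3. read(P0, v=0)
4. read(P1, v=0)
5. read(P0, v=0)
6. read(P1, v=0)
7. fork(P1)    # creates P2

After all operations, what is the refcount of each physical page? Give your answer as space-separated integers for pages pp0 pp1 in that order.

Op 1: fork(P0) -> P1. 2 ppages; refcounts: pp0:2 pp1:2
Op 2: read(P1, v1) -> 29. No state change.
Op 3: read(P0, v0) -> 37. No state change.
Op 4: read(P1, v0) -> 37. No state change.
Op 5: read(P0, v0) -> 37. No state change.
Op 6: read(P1, v0) -> 37. No state change.
Op 7: fork(P1) -> P2. 2 ppages; refcounts: pp0:3 pp1:3

Answer: 3 3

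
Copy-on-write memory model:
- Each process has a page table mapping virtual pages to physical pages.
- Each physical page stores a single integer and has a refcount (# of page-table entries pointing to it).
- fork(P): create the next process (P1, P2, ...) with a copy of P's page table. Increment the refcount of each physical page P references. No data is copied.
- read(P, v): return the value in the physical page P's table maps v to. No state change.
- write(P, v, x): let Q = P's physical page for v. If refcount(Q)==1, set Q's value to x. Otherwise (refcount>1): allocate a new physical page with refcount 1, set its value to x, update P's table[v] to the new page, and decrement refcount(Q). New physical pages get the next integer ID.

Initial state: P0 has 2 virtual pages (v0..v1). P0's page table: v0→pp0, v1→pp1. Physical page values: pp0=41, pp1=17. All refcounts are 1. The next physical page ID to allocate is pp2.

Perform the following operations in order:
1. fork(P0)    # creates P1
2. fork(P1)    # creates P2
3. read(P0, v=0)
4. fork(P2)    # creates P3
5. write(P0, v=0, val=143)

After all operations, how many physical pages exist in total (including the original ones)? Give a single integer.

Answer: 3

Derivation:
Op 1: fork(P0) -> P1. 2 ppages; refcounts: pp0:2 pp1:2
Op 2: fork(P1) -> P2. 2 ppages; refcounts: pp0:3 pp1:3
Op 3: read(P0, v0) -> 41. No state change.
Op 4: fork(P2) -> P3. 2 ppages; refcounts: pp0:4 pp1:4
Op 5: write(P0, v0, 143). refcount(pp0)=4>1 -> COPY to pp2. 3 ppages; refcounts: pp0:3 pp1:4 pp2:1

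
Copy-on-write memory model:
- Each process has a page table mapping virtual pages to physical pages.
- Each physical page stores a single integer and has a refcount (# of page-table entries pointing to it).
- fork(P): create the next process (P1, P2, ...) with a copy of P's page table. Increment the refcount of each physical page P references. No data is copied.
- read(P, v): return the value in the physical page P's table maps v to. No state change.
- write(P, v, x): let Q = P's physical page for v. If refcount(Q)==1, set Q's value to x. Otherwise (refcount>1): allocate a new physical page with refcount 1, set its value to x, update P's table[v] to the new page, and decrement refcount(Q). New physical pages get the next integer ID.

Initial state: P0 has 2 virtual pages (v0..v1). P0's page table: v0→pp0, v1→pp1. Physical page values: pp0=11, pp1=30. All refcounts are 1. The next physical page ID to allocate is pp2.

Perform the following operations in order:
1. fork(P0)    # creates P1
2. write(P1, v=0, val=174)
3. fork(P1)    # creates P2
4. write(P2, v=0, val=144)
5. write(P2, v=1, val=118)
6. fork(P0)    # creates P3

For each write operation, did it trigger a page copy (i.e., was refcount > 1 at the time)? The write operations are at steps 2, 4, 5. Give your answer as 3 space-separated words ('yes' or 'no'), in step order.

Op 1: fork(P0) -> P1. 2 ppages; refcounts: pp0:2 pp1:2
Op 2: write(P1, v0, 174). refcount(pp0)=2>1 -> COPY to pp2. 3 ppages; refcounts: pp0:1 pp1:2 pp2:1
Op 3: fork(P1) -> P2. 3 ppages; refcounts: pp0:1 pp1:3 pp2:2
Op 4: write(P2, v0, 144). refcount(pp2)=2>1 -> COPY to pp3. 4 ppages; refcounts: pp0:1 pp1:3 pp2:1 pp3:1
Op 5: write(P2, v1, 118). refcount(pp1)=3>1 -> COPY to pp4. 5 ppages; refcounts: pp0:1 pp1:2 pp2:1 pp3:1 pp4:1
Op 6: fork(P0) -> P3. 5 ppages; refcounts: pp0:2 pp1:3 pp2:1 pp3:1 pp4:1

yes yes yes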